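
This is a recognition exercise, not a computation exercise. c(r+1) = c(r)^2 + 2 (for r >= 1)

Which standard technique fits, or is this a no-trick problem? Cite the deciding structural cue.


Best approach: no special technique — nonlinear feedback in the recursion rules out every root- or factor-based technique.


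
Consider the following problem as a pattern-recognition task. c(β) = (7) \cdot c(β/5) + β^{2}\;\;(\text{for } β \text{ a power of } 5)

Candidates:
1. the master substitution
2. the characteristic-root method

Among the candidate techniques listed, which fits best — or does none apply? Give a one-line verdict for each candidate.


Verdict: the master substitution — the argument shrinks by the factor 5, so measure the index on a logarithmic scale and the recursion becomes a shift.
- the master substitution: applies; the problem has the shape this method handles.
- the characteristic-root method — the recursion divides its index rather than shifting it — outside the constant-shift family the root method covers.


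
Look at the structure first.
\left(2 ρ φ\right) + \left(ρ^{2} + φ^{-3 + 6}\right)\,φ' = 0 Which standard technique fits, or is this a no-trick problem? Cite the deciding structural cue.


Verdict: the exact-equation method — because the two cross partials coincide, the form is conservative as written — recover its potential in (ρ, φ).


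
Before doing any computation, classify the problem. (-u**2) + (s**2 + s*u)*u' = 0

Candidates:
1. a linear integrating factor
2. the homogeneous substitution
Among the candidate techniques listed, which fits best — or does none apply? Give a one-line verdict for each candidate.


Best approach: the homogeneous substitution — the slope's numerator and denominator have matching total degree, so it depends only on u/s and the ratio substitution collapses it. Suitably rearranged — at times with the variables' roles exchanged — this doubles as a Bernoulli equation; the homogeneous reading needs no such setup.
- a linear integrating factor: a nonlinear term in the unknown puts this outside the integrating-factor template.
- the homogeneous substitution: applicable, and directly so.


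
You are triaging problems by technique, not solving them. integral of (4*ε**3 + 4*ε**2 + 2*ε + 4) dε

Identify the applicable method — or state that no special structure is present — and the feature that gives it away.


Technique: no special technique — scan for structure and find none: constant multiples of powers of ε, integrate directly.


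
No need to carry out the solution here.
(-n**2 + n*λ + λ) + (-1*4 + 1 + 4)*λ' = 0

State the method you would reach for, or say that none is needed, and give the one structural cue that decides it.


Diagnosis: a linear integrating factor — linear in the unknown with genuine forcing: multiply through by the exponential of the integrated coefficient and the left side closes into one derivative.


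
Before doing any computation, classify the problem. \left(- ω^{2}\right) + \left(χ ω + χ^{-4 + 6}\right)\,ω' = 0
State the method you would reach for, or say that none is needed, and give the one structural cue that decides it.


Technique: the homogeneous substitution — the slope is degree-zero homogeneous: the ratio substitution v = ω/χ collapses it. A Bernoulli-style rewrite — possibly after exchanging which variable is treated as dependent — would work as well; the homogeneous substitution is the more immediate reading here.


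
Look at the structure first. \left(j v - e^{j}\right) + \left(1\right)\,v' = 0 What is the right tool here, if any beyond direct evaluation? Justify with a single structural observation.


Verdict: a linear integrating factor — v enters only linearly with coefficient j; multiply by exp of the integral of j and the left side becomes one derivative.


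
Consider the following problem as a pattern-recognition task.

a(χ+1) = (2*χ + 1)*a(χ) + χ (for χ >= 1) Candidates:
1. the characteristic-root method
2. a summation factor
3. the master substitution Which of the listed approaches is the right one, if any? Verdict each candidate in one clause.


Best approach: a summation factor — first-order, linear, moving coefficient 2*χ + 1: the discrete analogue of an integrating factor handles it.
- the characteristic-root method — the coefficients change with the index, which the root method cannot absorb.
- a summation factor: applies; the problem has the shape this method handles.
- the master substitution — there is no divide-the-index recursive argument.


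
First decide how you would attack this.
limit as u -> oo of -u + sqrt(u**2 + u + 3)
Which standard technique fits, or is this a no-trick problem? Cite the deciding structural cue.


Method: conjugate multiplication — an infinity-minus-infinity difference with a surviving radical — multiply by the conjugate to cancel the divergence.


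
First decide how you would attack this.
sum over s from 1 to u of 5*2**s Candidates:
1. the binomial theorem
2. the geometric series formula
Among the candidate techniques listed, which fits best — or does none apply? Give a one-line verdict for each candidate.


Best approach: the geometric series formula — term-over-term division gives 2 every time — index-free ratio, geometric sum formula applies.
- the binomial theorem — the terms lack the binomial-coefficient-weighted complementary-power pattern of an expansion.
- the geometric series formula — yes — fits the structure here.


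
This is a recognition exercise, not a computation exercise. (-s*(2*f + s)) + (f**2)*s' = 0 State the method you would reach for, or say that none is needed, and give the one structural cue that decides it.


Technique: the homogeneous substitution — solved for the derivative, the right side is unchanged under scaling f and s together — it depends only on the ratio s/f, so substitute a single ratio variable. A Bernoulli rewrite works here as the equation stands — the homogeneous substitution is the more immediate reading.


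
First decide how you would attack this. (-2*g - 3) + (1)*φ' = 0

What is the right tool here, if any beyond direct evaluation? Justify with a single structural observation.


Technique: no special technique — solved for the derivative, φ never appears on the right — this is a direct integration in g, not a differential-equations problem at heart.


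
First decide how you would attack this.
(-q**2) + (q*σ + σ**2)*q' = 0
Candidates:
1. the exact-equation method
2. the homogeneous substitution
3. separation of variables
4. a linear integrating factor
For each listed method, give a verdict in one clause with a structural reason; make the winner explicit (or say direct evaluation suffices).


Best approach: the homogeneous substitution — the slope's numerator and denominator share total degree; set v = q/σ and the equation drops to separable form. A Bernoulli substitution after rearrangement (possibly exchanging dependent and independent variable) is a fair alternative; the homogeneous route works on the equation as it stands.
- the exact-equation method: the mixed partial derivatives differ, so the left side is not a total differential.
- the homogeneous substitution: applicable, and directly so.
- separation of variables: the two dependences are entangled, not a clean product of one-variable pieces.
- a linear integrating factor — a nonlinear term in the unknown puts this outside the integrating-factor template.


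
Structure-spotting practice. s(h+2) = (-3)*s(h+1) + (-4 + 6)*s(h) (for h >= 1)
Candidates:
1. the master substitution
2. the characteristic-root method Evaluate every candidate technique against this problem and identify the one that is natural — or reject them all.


Best approach: the characteristic-root method — the recurrence is linear and homogeneous with constant coefficients, so the ansatz r^h turns it into a polynomial equation for r.
- the master substitution: no fixed divisor shrinks the index between calls.
- the characteristic-root method — yes — fits the structure here.


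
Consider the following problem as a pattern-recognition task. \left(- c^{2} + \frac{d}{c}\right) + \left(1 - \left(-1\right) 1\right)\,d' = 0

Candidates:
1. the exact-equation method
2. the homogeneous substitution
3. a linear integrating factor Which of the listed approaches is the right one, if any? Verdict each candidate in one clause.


Method: a linear integrating factor — the unknown enters only to the first power against a nonzero forcing term — the integrating-factor template applies directly.
- the exact-equation method: exactness fails on the nose — the mixed partials do not match.
- the homogeneous substitution: the ratio of the variables does not determine the slope.
- a linear integrating factor: yes — fits the structure here.


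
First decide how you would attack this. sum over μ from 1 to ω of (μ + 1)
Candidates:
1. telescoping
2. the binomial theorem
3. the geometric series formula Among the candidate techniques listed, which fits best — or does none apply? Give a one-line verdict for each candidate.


Best approach: no special technique — constant-multiple powers of μ with no cancellation partners and no common ratio — use the standard power-sum formulas.
- telescoping: in the displayed form, no term reappears at a neighboring index to cancel against.
- the binomial theorem — the terms lack the binomial-coefficient-weighted complementary-power pattern of an expansion.
- the geometric series formula: the ratio of consecutive terms depends on the index.


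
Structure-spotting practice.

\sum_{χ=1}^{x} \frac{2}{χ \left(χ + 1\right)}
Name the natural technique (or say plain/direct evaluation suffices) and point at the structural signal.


Best approach: telescoping — split \frac{2}{χ \left(χ + 1\right)} by partial fractions and the pieces are one function at shifted arguments — interior terms cancel.


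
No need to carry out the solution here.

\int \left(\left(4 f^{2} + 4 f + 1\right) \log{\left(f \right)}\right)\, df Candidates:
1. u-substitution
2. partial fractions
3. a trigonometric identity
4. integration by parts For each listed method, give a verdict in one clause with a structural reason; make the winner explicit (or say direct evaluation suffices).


Technique: integration by parts — a polynomial next to \log{\left(f \right)}: integrate the polynomial, differentiate the log, and the integral simplifies in one pass.
- u-substitution — no subexpression of the integrand serves as a whole-integral substitution inner — individual terms may offer their own, but none carries its derivative as a factor of the full integrand; a working change of variable would have to be constructed from outside the expression.
- partial fractions: there is no rational-function structure to decompose.
- a trigonometric identity — no sine or cosine appears, so there is nothing for a trigonometric identity to act on.
- integration by parts: applies; the problem has the shape this method handles.


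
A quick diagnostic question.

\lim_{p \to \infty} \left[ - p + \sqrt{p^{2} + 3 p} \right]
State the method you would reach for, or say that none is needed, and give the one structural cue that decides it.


Verdict: conjugate multiplication — an infinity-minus-infinity difference with a surviving radical — multiply by the conjugate to cancel the divergence.


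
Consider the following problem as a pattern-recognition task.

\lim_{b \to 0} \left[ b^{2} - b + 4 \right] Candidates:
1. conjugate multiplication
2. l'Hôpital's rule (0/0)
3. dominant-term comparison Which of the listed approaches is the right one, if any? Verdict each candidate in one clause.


Method: no special technique — the expression is continuous at the evaluation point — substitute directly; no indeterminate form appears.
- conjugate multiplication: there is no infinity-minus-infinity radical difference to rationalize.
- l'Hôpital's rule (0/0): substituting the point gives a finite value outright — there is no indeterminate clash to repair.
- dominant-term comparison: this is not a rational comparison of growth rates at infinity.


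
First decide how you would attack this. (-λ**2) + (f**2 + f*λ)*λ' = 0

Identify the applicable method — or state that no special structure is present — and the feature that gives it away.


Technique: the homogeneous substitution — solved for the derivative, the right side is unchanged under scaling f and λ together — it depends only on the ratio λ/f, so substitute a single ratio variable. A Bernoulli substitution after rearrangement (possibly exchanging dependent and independent variable) is a fair alternative; the homogeneous route works on the equation as it stands.


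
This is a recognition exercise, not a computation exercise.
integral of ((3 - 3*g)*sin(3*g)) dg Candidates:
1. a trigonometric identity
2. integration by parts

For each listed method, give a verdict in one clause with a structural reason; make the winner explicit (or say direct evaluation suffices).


Verdict: integration by parts — differentiate 3 - 3*g, integrate sin(3*g): each pass lowers the polynomial degree, so parts terminates.
- a trigonometric identity: the trigonometric factor has no even power to reduce and no cross-frequency product to convert — the standard power-reduction and product-to-sum identities do not engage it.
- integration by parts: a fit — the right tool for this form.


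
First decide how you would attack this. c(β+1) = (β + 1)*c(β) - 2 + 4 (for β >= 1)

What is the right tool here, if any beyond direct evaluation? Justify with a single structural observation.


Verdict: a summation factor — rescale the sequence by the product of the weights β + 1 so far — the recurrence collapses to a plain running sum.


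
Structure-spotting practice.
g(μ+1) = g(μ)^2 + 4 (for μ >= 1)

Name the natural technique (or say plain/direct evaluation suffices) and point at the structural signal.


Verdict: no special technique — the recurrence is nonlinear in the sequence terms; no linear-recurrence method fits it as written — one iterates or studies it directly.


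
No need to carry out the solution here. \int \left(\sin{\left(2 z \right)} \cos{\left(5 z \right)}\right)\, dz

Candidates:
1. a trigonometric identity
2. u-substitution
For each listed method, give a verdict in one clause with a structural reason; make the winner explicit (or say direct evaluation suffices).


Verdict: a trigonometric identity — mixed-frequency products such as \sin{\left(2 z \right)} \cos{\left(5 z \right)} are designed for the product-to-sum formula.
- a trigonometric identity — yes, a natural case for it.
- u-substitution: no subexpression of the integrand serves as a whole-integral substitution inner — individual terms may offer their own, but none carries its derivative as a factor of the full integrand; a working change of variable would have to be constructed from outside the expression.


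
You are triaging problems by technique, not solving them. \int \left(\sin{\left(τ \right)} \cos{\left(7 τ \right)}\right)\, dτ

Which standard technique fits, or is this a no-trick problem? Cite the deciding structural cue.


Diagnosis: a trigonometric identity — \sin{\left(τ \right)} \cos{\left(7 τ \right)} mixes two frequencies; the product-to-sum identity splits it into single-frequency sinusoids.


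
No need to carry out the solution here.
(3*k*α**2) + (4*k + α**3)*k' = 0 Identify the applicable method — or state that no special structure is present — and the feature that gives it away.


Diagnosis: the exact-equation method — take the mixed partials of 3*k*α**2 and 4*k + α**3: they are equal, which certifies an exact differential.


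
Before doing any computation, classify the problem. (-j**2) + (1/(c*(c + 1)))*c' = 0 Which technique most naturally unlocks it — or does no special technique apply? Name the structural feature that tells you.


Best approach: separation of variables — separating collects all c-dependence with the derivative and leaves all j-dependence opposite: variables separate. A Bernoulli substitution applies to this equation as given; separation takes the same equation in its displayed form.


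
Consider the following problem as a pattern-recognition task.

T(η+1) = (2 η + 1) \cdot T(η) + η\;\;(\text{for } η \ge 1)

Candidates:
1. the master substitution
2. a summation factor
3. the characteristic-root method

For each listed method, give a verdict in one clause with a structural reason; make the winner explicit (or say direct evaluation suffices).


Technique: a summation factor — first-order linear but the coefficient 2 η + 1 moves with the index — divide by the cumulative product and telescope.
- the master substitution — this is shift-type recursion, outside the divide-and-conquer template.
- a summation factor: applies; the problem has the shape this method handles.
- the characteristic-root method — the coefficients vary with the index, breaking the constant-coefficient structure the method needs.


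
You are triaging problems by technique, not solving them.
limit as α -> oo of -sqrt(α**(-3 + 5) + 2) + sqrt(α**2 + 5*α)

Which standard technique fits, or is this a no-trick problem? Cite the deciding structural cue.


Method: conjugate multiplication — an infinity-minus-infinity difference with a surviving radical — multiply by the conjugate to cancel the divergence.


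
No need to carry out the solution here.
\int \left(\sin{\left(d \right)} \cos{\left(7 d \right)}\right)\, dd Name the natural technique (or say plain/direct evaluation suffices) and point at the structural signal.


Method: a trigonometric identity — the product \sin{\left(d \right)} \cos{\left(7 d \right)} converts to a sum of single-frequency sinusoids via the product-to-sum identity.


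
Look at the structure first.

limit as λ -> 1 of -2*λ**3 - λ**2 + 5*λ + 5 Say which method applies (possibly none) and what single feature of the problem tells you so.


Technique: no special technique — nothing blocks direct substitution at 1: plug in and finish.


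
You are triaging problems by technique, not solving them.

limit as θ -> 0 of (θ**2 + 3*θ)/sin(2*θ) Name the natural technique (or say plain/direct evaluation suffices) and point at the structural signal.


Best approach: l'Hôpital's rule (0/0) — substituting 0 gives 0 over 0; differentiate top and bottom once and re-evaluate. A local series expansion at the point resolves it as well; the rule is the packaged version of that step.


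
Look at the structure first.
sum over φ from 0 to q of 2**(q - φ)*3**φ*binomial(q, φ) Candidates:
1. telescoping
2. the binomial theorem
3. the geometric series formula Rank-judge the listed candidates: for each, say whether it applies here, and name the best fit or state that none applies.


Diagnosis: the binomial theorem — binomial(q, φ) weighting matched powers of 3 and 2 is the expanded form of (3 + 2)^q — fold it back up.
- telescoping: the summand is not presented as a shifted difference — a telescoping rewrite may exist, but the displayed structure does not offer one.
- the binomial theorem — applies; the problem has the shape this method handles.
- the geometric series formula — the term-to-term ratio changes with the index, so the geometric formula cannot close it.


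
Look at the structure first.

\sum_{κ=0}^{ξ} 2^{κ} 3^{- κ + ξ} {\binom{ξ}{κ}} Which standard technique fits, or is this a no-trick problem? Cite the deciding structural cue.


Method: the binomial theorem — the summand is term κ of a binomial expansion in 2 and 3; the whole sum is a single power.


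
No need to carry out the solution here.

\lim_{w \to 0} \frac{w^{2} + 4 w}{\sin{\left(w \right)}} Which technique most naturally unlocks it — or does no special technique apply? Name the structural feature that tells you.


Best approach: l'Hôpital's rule (0/0) — numerator and denominator both vanish at 0 — a genuine 0/0 form, which is exactly when l'Hôpital applies. A first-order expansion at the point is an equally standard path; the rule packages it.


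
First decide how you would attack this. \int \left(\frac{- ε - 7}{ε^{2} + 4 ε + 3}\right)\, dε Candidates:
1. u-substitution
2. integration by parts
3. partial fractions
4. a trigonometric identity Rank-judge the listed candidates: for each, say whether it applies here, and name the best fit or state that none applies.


Verdict: partial fractions — ε^{2} + 4 ε + 3 splits into linear pieces, so the quotient is a sum of simple fractions — decompose before integrating.
- u-substitution: no subexpression of the integrand serves as a whole-integral substitution inner — individual terms may offer their own, but none carries its derivative as a factor of the full integrand; a working change of variable would have to be constructed from outside the expression.
- integration by parts — the nonconstant-polynomial-times-standard-kernel pattern (an exp, sine, cosine, or logarithm partner) is absent.
- partial fractions: yes — fits the structure here.
- a trigonometric identity — with no trigonometric functions present, identity rewriting has no target.


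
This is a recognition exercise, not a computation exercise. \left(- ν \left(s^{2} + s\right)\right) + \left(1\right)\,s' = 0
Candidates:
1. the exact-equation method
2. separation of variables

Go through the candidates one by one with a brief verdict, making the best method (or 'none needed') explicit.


Verdict: separation of variables — solved for the derivative, the right side splits multiplicatively into a function of each variable alone — divide and integrate each side. Rearranged, this also fits the Bernoulli template directly; separation reads the product structure as given.
- the exact-equation method — the cross partial derivatives disagree, so no single potential exists.
- separation of variables: yes — fits the structure here.


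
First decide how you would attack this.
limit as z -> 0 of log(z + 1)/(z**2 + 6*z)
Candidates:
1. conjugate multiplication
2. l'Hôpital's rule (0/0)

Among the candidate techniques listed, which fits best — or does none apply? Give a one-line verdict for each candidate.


Method: l'Hôpital's rule (0/0) — numerator and denominator both vanish at 0 — a genuine 0/0 form, which is exactly when l'Hôpital applies. A first-order expansion at the point is an equally standard path; the rule packages it.
- conjugate multiplication — no divergent radical difference is present for a conjugate pair to cancel.
- l'Hôpital's rule (0/0): yes, a natural case for it.


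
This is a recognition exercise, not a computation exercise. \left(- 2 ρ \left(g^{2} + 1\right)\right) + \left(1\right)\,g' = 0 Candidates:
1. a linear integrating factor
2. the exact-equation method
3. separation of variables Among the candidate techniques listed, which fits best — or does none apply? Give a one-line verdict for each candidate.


Technique: separation of variables — all dependence on the two variables factors apart, the defining separable shape.
- a linear integrating factor: a nonlinear term in the unknown puts this outside the integrating-factor template.
- the exact-equation method: exactness fails on the nose — the mixed partials do not match.
- separation of variables: yes, a natural case for it.


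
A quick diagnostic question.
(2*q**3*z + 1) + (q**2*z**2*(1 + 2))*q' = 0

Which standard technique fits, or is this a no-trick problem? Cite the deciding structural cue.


Best approach: the exact-equation method — the cross partial derivatives of 2*q**3*z + 1 and q**2*z**2*(1 + 2) agree, so the left side is the total differential of one potential in z and q.


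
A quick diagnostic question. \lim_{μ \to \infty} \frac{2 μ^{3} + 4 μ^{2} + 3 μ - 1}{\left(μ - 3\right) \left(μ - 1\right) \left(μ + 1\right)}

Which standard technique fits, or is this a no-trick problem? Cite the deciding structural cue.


Technique: dominant-term comparison — divide by the highest power of μ present: lower-order terms vanish and the dominant ratio remains. l'Hôpital's at-infinity variant applies to the expression viewed as a single quotient; the leading-term comparison is the direct route.


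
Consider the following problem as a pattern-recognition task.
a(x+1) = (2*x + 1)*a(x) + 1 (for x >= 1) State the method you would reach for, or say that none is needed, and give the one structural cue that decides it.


Best approach: a summation factor — it is first-order linear but the coefficient 2*x + 1 depends on the index, so multiply through by a summation factor to telescope it.


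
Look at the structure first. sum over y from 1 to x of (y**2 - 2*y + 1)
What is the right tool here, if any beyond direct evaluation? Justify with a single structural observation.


Technique: no special technique — with only polynomial terms in y present, the classical sum-of-powers identities are all you need.


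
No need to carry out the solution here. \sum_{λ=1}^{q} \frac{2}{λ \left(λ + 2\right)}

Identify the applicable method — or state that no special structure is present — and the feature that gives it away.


Diagnosis: telescoping — rewrite \frac{2}{λ \left(λ + 2\right)} as simple fractions and successive terms eat each other — only the edges survive.


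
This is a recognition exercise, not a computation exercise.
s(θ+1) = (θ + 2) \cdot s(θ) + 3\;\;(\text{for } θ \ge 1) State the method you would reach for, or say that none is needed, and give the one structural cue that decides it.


Method: a summation factor — one-term recursion with variable weight θ + 2 is solved by product normalization, not by root-finding.


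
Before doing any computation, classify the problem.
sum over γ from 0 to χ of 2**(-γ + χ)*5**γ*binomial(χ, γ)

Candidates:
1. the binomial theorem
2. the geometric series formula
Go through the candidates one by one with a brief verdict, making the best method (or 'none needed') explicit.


Best approach: the binomial theorem — terms weighting binomial(χ, γ) against matched powers of 5 and 2 reassemble into (5 + 2)^χ by the binomial theorem.
- the binomial theorem — applicable, and directly so.
- the geometric series formula — the term-to-term ratio changes with the index, so the geometric formula cannot close it.


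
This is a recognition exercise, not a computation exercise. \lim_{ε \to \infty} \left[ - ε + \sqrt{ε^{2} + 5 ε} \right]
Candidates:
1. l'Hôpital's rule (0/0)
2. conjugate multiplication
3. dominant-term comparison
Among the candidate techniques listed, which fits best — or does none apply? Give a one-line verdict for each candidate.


Best approach: conjugate multiplication — the difference \sqrt{ε^{2} + 5 ε} - ε is an ∞ − ∞ stalemate; its conjugate partner breaks the tie.
- l'Hôpital's rule (0/0) — the expression is a difference driving to ∞ − ∞, not a 0/0 quotient — there is no ratio for the rule to differentiate.
- conjugate multiplication — yes — fits the structure here.
- dominant-term comparison — no ranking of term growth rates resolves the limit here.


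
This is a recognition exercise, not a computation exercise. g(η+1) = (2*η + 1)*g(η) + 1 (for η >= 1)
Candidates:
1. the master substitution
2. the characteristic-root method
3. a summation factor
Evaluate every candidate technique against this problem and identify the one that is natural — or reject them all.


Method: a summation factor — first-order linear but the coefficient 2*η + 1 moves with the index — divide by the cumulative product and telescope.
- the master substitution: the recursion shifts the index rather than dividing it.
- the characteristic-root method: the coefficients vary with the index, breaking the constant-coefficient structure the method needs.
- a summation factor — applicable, and directly so.


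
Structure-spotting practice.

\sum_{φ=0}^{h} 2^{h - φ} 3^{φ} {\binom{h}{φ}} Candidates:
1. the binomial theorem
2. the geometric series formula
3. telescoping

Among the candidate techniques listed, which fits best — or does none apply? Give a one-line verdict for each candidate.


Diagnosis: the binomial theorem — terms weighting {\binom{h}{φ}} against matched powers of 3 and 2 reassemble into (3 + 2)^h by the binomial theorem.
- the binomial theorem: a fit — the right tool for this form.
- the geometric series formula: no single multiplier carries one term to the next throughout the sum.
- telescoping — the summand is not presented as a shifted difference — a telescoping rewrite may exist, but the displayed structure does not offer one.


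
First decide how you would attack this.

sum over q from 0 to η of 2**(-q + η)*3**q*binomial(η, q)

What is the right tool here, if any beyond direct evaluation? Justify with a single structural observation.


Technique: the binomial theorem — binomial(η, q) weighting matched powers of 3 and 2 is the expanded form of (3 + 2)^η — fold it back up.


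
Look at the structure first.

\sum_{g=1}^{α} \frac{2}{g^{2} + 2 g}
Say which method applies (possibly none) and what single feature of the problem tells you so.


Diagnosis: telescoping — \frac{2}{g^{2} + 2 g} decomposes into shift-paired simple fractions; the series telescopes to finitely many boundary pieces.


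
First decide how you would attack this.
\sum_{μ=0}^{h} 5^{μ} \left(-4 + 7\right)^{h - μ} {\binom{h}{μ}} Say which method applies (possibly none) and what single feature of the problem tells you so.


Verdict: the binomial theorem — {\binom{h}{μ}} weighting matched powers of 5 and (-4 + 7) is the expanded form of (5 + (-4 + 7))^h — fold it back up.


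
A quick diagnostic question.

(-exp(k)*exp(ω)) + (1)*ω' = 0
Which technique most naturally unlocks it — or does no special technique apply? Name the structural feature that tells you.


Method: separation of variables — the slope splits multiplicatively: exp(k) carrying all k-dependence times exp(ω) carrying all ω-dependence — separate and integrate.


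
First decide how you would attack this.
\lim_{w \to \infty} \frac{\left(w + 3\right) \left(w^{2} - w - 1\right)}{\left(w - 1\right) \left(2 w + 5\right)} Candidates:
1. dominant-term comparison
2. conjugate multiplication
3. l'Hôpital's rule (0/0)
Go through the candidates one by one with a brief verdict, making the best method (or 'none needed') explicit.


Technique: dominant-term comparison — growth-rate triage: the leading powers of w decide the limit, everything else is noise.
- dominant-term comparison: a fit — the right tool for this form.
- conjugate multiplication: the conjugate move applies to radical differences, which this is not.
- l'Hôpital's rule (0/0): as a single quotient the expression runs to ∞/∞ at the limit point — an at-infinity form of the rule would apply, though the leading-growth comparison is the direct reading.


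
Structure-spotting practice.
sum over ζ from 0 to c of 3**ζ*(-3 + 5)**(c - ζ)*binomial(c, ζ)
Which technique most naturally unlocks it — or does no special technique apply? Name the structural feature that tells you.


Verdict: the binomial theorem — binomial(c, ζ) weighting matched powers of 3 and (-3 + 5) is the expanded form of (3 + (-3 + 5))^c — fold it back up.


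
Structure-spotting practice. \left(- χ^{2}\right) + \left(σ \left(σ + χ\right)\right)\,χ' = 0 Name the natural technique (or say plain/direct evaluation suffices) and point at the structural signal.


Best approach: the homogeneous substitution — the slope's numerator and denominator have matching total degree, so it depends only on χ/σ and the ratio substitution collapses it. A Bernoulli-style rewrite — possibly after exchanging which variable is treated as dependent — would work as well; the homogeneous substitution is the more immediate reading here.


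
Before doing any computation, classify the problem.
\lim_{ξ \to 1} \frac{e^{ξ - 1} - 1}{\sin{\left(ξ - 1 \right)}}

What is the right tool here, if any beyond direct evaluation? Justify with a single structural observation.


Verdict: l'Hôpital's rule (0/0) — numerator and denominator both vanish at 1 — a genuine 0/0 form, which is exactly when l'Hôpital applies. A local series expansion at the point resolves it as well; the rule is the packaged version of that step.


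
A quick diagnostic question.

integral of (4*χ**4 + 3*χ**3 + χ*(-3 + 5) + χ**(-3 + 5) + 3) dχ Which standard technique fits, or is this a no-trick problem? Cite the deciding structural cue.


Best approach: no special technique — the integrand is a sum of constant multiples of powers of χ — integrate term by term.


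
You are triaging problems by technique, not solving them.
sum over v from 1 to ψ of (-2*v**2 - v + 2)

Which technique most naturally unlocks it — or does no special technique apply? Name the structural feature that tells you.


Technique: no special technique — every summand is a constant multiple of a power of v — apply the standard power-sum identities one degree at a time.


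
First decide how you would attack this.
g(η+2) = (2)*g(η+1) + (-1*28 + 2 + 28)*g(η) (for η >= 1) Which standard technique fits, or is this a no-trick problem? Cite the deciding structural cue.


Technique: the characteristic-root method — the recurrence treats every index alike (constant coefficients, no forcing) — precisely the regime where r^η trials close it.


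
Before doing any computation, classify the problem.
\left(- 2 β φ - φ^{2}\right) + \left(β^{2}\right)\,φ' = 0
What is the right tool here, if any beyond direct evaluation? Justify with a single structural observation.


Best approach: the homogeneous substitution — the slope's numerator and denominator have matching total degree, so it depends only on φ/β and the ratio substitution collapses it. A Bernoulli substitution is a fair alternative on this equation directly; the homogeneous reading takes it as given.


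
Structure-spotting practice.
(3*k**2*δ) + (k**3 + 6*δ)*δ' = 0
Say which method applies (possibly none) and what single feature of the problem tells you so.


Diagnosis: the exact-equation method — 3*k**2*δ and k**3 + 6*δ pass the exactness check on the nose, so no integrating factor in k or δ is needed at all.


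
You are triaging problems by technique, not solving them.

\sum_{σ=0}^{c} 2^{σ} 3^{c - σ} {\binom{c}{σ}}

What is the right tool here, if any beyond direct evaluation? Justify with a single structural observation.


Method: the binomial theorem — the summand is term σ of a binomial expansion in 2 and 3; the whole sum is a single power.


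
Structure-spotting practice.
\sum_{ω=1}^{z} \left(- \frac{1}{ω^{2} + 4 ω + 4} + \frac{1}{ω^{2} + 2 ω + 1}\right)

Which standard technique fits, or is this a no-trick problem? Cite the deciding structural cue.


Verdict: telescoping — consecutive terms evaluate one function at adjacent indices (\frac{1}{ω^{2} + 2 ω + 1} is its current value): one term's tail is the next term's head, so the chain collapses.


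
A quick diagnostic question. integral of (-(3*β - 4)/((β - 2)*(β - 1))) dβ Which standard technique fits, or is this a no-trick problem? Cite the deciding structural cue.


Technique: partial fractions — a proper rational integrand whose denominator splits into simpler factors — decompose into partial fractions first.


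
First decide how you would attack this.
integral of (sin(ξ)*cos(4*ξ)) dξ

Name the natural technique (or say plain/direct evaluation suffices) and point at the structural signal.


Diagnosis: a trigonometric identity — the product sin(ξ)*cos(4*ξ) converts to a sum of single-frequency sinusoids via the product-to-sum identity.


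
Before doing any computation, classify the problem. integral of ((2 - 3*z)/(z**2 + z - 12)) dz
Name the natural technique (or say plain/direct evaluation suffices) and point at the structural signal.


Method: partial fractions — a proper rational integrand whose denominator splits into simpler factors — decompose into partial fractions first.


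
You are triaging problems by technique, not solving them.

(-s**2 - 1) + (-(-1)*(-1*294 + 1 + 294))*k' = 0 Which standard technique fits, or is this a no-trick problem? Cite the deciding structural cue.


Best approach: no special technique — the slope is a function of s alone, so integrate both sides directly.


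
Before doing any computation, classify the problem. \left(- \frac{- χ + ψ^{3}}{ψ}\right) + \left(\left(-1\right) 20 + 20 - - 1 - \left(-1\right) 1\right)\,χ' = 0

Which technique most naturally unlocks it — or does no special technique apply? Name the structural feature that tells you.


Best approach: a linear integrating factor — the unknown enters only to the first power against a nonzero forcing term — the integrating-factor template applies directly.


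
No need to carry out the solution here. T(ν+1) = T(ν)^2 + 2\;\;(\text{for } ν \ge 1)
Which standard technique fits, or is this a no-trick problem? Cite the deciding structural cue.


Diagnosis: no special technique — the map from one term to the next is curved, not linear, so linear closed-form machinery does not attach.


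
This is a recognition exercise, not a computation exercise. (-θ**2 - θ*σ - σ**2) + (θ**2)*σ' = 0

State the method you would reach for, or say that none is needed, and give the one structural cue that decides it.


Method: the homogeneous substitution — the slope's numerator and denominator share total degree; set v = σ/θ and the equation drops to separable form.


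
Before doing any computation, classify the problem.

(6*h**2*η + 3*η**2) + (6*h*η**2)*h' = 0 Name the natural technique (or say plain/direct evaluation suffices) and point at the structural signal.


Verdict: the exact-equation method — d/dh of 6*h**2*η + 3*η**2 equals d/dη of 6*h*η**2: the form is a total differential of one potential — integrate it exactly.


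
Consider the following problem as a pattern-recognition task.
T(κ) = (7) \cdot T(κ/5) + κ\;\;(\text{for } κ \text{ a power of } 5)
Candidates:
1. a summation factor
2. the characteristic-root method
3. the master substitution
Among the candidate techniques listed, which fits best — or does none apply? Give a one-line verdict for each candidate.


Best approach: the master substitution — the argument shrinks by the factor 5, so measure the index on a logarithmic scale and the recursion becomes a shift.
- a summation factor — a divided-index call is outside the fixed-shift first-order family a summation factor normalizes.
- the characteristic-root method: the recursion divides its index rather than shifting it — outside the constant-shift family the root method covers.
- the master substitution — applicable, and directly so.


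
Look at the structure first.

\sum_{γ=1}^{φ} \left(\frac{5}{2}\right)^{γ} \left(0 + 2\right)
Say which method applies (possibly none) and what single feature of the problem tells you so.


Method: the geometric series formula — consecutive terms stand in a fixed index-free ratio — the geometric sum formula closes it.


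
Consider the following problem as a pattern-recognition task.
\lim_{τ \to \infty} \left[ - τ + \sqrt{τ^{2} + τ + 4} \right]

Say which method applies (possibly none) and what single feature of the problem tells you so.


Best approach: conjugate multiplication — divergence minus divergence hides a finite answer — expose it by pairing \sqrt{τ^{2} + τ + 4} - τ with its conjugate.


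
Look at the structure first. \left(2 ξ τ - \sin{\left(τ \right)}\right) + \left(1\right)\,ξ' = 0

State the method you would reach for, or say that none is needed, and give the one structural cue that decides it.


Technique: a linear integrating factor — the unknown enters only to the first power against a nonzero forcing term — the integrating-factor template applies directly.
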